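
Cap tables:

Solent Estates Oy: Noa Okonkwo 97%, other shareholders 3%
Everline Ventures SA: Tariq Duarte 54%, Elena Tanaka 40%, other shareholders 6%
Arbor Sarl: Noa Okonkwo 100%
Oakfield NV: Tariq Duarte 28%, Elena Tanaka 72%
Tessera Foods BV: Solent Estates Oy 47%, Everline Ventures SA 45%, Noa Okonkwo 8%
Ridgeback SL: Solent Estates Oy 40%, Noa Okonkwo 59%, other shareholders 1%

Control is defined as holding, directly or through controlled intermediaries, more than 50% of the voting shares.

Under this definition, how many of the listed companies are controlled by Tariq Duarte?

1

Tariq holds 54% of Everline, so Tariq controls Everline.
No other company's threshold is met.
Tariq controls 1 company.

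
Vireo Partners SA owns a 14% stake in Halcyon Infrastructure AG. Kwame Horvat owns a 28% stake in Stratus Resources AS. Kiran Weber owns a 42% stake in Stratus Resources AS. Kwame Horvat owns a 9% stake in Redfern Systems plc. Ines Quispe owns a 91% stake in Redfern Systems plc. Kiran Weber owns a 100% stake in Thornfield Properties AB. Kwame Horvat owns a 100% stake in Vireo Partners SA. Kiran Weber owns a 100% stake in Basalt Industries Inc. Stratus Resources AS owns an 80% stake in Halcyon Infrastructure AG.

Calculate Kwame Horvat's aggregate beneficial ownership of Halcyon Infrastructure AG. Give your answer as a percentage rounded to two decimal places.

36.40%

Kwame reaches Halcyon along 2 paths.
Via Stratus: 28% × 80% = 22.4%.
Via Vireo: 100% × 14% = 14%.
Total: 22.4% + 14% = 36.4%.
Rounded: 36.40%.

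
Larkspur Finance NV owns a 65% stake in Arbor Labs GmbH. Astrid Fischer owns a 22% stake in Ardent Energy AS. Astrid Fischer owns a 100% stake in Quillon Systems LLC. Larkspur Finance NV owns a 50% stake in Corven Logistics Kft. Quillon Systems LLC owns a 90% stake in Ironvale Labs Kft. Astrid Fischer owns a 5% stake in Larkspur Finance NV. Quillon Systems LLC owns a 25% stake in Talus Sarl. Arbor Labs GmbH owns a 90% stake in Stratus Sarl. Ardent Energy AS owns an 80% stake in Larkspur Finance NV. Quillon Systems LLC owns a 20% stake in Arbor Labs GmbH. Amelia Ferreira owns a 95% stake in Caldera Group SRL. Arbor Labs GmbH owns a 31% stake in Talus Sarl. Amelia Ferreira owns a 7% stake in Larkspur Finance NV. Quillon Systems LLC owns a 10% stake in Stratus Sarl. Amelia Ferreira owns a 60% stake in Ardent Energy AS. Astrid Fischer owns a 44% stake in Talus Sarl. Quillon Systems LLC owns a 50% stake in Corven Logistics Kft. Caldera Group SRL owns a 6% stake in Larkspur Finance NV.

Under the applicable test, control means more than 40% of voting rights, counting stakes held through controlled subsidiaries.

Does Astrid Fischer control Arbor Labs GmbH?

Astrid holds 100% of Quillon, so Astrid controls Quillon.
Quillon holds 50% of Corven, so Astrid controls Corven.
Quillon holds 90% of Ironvale, so Astrid controls Ironvale.
Astrid and Quillon together hold 44% + 25% = 69% of Talus, so Astrid controls Talus.
In Arbor, Astrid's side holds only 20%, not > 40%.
So Astrid does not control Arbor.

No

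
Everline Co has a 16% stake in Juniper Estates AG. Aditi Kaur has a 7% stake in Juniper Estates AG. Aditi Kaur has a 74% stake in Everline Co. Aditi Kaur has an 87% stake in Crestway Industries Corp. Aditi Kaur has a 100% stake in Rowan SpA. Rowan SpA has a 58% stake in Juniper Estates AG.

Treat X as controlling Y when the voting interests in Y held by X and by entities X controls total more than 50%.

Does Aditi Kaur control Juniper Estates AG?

Yes

Aditi holds 74% of Everline, so Aditi controls Everline.
Aditi holds 100% of Rowan, so Aditi controls Rowan.
Rowan and Everline and Aditi together hold 58% + 16% + 7% = 81% of Juniper, so Aditi controls Juniper.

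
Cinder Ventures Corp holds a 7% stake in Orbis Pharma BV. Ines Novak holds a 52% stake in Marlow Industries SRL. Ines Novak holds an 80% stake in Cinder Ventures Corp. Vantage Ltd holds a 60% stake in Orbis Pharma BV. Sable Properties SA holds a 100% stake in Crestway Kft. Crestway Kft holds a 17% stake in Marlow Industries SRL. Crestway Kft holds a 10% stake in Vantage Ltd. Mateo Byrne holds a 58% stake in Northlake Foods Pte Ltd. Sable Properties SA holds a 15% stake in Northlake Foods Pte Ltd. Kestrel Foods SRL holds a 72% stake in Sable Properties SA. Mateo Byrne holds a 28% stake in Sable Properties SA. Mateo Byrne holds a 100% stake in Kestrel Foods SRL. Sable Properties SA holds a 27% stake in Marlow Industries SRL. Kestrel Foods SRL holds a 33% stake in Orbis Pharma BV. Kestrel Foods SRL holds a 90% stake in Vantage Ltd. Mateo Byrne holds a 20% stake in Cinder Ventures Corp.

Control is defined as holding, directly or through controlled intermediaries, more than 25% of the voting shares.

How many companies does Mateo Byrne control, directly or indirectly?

Mateo holds 100% of Kestrel, so Mateo controls Kestrel.
Kestrel and Mateo together hold 72% + 28% = 100% of Sable, so Mateo controls Sable.
Sable holds 100% of Crestway, so Mateo controls Crestway.
Mateo and Sable together hold 58% + 15% = 73% of Northlake, so Mateo controls Northlake.
Crestway and Kestrel together hold 10% + 90% = 100% of Vantage, so Mateo controls Vantage.
Vantage and Kestrel together hold 60% + 33% = 93% of Orbis, so Mateo controls Orbis.
Sable and Crestway together hold 27% + 17% = 44% of Marlow, so Mateo controls Marlow.
No other company's threshold is met.
Mateo controls 7 companies.

7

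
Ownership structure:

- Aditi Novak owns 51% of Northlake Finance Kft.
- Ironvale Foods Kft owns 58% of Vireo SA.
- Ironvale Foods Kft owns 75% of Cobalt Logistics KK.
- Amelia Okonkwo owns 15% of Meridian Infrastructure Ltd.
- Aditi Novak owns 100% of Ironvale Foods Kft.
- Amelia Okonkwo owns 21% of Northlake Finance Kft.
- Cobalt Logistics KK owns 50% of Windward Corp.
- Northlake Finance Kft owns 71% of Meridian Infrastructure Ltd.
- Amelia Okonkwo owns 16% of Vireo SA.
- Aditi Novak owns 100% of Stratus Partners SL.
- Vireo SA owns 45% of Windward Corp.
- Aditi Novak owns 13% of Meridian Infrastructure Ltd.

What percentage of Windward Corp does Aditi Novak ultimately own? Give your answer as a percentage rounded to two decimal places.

63.60%

Aditi reaches Windward along 2 paths.
Via Ironvale → Cobalt: 100% × 75% × 50% = 37.5%.
Via Ironvale → Vireo: 100% × 58% × 45% = 26.1%.
Total: 37.5% + 26.1% = 63.6%.
Rounded: 63.60%.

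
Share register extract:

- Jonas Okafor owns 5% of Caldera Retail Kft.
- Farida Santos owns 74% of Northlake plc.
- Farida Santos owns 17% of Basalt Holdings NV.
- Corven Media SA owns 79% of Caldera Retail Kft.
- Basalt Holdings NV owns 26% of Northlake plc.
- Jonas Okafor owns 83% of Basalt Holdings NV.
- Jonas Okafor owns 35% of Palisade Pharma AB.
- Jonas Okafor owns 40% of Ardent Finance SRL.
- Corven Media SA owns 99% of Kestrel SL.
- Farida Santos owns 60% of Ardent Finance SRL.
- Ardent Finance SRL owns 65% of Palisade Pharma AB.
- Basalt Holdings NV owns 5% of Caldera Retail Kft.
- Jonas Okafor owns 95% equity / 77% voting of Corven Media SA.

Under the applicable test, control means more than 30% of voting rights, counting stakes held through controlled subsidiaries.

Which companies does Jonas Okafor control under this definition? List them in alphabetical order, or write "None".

Jonas holds 83% of Basalt, so Jonas controls Basalt.
Jonas holds 40% of Ardent, so Jonas controls Ardent.
Jonas and Ardent together hold 35% + 65% = 100% of Palisade, so Jonas controls Palisade.
Jonas holds 77% of Corven, so Jonas controls Corven.
Corven holds 99% of Kestrel, so Jonas controls Kestrel.
Corven and Jonas and Basalt together hold 79% + 5% + 5% = 89% of Caldera, so Jonas controls Caldera.
No other company's threshold is met.

Ardent Finance SRL, Basalt Holdings NV, Caldera Retail Kft, Corven Media SA, Kestrel SL, Palisade Pharma AB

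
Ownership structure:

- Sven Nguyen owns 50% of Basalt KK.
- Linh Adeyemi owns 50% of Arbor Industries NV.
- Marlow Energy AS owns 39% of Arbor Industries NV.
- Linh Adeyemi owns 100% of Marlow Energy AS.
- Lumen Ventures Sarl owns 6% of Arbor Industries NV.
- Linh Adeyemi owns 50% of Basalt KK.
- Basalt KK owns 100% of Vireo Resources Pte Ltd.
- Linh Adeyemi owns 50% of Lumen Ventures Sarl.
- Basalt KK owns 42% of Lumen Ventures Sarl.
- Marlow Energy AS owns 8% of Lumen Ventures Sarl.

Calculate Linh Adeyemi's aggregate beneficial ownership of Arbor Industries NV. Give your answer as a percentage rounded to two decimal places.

Linh reaches Arbor along 5 paths.
Via Marlow: 100% × 39% = 39%.
Direct stake: 50% = 50%.
Via Basalt → Lumen: 50% × 42% × 6% = 1.26%.
Via Lumen: 50% × 6% = 3%.
Via Marlow → Lumen: 100% × 8% × 6% = 0.48%.
Total: 39% + 50% + 1.26% + 3% + 0.48% = 93.74%.

93.74%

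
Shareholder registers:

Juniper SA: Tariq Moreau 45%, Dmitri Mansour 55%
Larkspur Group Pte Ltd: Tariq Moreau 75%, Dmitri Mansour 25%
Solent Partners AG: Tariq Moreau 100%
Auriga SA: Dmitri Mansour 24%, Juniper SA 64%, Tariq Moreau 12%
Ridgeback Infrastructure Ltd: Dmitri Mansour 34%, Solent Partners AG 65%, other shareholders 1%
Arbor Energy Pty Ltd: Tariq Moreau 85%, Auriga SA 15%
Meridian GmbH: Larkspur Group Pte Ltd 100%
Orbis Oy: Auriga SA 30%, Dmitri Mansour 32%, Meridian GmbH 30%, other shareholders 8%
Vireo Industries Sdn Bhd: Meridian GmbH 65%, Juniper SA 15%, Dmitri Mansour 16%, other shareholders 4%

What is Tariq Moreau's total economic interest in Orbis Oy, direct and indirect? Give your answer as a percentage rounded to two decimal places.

Tariq reaches Orbis along 3 paths.
Via Juniper → Auriga: 45% × 64% × 30% = 8.64%.
Via Auriga: 12% × 30% = 3.6%.
Via Larkspur → Meridian: 75% × 100% × 30% = 22.5%.
Total: 8.64% + 3.6% + 22.5% = 34.74%.

34.74%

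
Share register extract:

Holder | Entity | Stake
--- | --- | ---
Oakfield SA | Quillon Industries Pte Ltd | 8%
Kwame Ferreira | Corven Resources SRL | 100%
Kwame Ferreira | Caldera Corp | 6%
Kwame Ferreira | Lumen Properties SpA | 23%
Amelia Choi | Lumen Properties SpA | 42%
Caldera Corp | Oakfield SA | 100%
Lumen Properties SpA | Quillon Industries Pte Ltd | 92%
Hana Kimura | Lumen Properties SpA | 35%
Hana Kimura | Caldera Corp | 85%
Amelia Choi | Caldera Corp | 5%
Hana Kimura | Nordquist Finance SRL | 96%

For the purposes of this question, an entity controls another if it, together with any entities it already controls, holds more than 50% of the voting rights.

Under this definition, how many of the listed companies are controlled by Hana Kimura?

Hana holds 85% of Caldera, so Hana controls Caldera.
Hana holds 96% of Nordquist, so Hana controls Nordquist.
Caldera holds 100% of Oakfield, so Hana controls Oakfield.
No other company's threshold is met.
Hana controls 3 companies.

3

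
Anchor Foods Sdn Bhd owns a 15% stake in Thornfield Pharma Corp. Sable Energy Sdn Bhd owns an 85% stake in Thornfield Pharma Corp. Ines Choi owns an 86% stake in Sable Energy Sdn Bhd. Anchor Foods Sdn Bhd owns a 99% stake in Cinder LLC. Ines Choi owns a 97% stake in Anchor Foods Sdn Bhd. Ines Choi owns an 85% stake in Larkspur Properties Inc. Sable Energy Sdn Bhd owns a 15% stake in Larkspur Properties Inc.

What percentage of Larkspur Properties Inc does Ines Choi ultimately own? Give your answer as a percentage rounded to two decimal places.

97.90%

Ines reaches Larkspur along 2 paths.
Via Sable: 86% × 15% = 12.9%.
Direct stake: 85% = 85%.
Total: 12.9% + 85% = 97.9%.
Rounded: 97.90%.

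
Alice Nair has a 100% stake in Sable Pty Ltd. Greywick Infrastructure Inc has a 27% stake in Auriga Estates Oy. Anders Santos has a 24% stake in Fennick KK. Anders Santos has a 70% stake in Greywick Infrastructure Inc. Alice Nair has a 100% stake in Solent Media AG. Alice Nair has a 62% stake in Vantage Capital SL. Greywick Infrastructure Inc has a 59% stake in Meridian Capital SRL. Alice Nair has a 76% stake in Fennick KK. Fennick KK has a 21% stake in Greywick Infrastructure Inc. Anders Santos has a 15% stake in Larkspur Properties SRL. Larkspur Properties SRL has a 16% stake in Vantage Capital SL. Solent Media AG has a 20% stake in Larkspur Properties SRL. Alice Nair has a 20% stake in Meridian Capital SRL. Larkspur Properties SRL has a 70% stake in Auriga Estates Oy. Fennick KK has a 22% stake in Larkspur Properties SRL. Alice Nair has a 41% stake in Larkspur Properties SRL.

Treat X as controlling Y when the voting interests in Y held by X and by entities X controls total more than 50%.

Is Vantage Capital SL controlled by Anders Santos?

Anders holds 70% of Greywick, so Anders controls Greywick.
Greywick holds 59% of Meridian, so Anders controls Meridian.
Neither Anders nor any entity Anders controls holds any voting interest in Vantage.
So Anders does not control Vantage.

No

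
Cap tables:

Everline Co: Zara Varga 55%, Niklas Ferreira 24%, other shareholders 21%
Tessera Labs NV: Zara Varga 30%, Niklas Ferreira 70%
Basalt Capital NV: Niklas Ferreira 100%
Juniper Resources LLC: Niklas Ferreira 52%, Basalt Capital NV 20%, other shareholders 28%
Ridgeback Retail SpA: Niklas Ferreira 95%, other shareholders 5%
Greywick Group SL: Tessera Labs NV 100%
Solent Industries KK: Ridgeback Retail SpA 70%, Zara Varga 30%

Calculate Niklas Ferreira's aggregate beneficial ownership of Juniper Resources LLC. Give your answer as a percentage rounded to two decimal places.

Niklas reaches Juniper along 2 paths.
Direct stake: 52% = 52%.
Via Basalt: 100% × 20% = 20%.
Total: 52% + 20% = 72%.
Rounded: 72.00%.

72.00%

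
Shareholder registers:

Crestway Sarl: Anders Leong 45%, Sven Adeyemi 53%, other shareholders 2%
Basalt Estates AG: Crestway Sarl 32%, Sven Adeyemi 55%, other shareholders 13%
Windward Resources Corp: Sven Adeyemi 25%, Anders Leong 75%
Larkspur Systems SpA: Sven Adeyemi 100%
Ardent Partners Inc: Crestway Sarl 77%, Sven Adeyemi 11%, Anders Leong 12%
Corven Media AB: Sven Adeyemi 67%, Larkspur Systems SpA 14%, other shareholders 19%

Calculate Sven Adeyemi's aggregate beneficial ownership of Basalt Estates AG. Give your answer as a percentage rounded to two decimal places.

71.96%

Sven reaches Basalt along 2 paths.
Via Crestway: 53% × 32% = 16.96%.
Direct stake: 55% = 55%.
Total: 16.96% + 55% = 71.96%.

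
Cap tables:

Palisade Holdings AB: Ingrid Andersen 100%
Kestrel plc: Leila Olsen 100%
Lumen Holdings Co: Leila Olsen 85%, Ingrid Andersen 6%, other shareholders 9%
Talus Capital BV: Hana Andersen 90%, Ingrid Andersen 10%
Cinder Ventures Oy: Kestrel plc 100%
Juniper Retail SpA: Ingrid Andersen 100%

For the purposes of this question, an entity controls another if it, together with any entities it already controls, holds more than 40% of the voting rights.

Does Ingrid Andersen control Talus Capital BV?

No

Ingrid holds 100% of Palisade, so Ingrid controls Palisade.
Ingrid holds 100% of Juniper, so Ingrid controls Juniper.
In Talus, Ingrid's side holds only 10%, not > 40%.
So Ingrid does not control Talus.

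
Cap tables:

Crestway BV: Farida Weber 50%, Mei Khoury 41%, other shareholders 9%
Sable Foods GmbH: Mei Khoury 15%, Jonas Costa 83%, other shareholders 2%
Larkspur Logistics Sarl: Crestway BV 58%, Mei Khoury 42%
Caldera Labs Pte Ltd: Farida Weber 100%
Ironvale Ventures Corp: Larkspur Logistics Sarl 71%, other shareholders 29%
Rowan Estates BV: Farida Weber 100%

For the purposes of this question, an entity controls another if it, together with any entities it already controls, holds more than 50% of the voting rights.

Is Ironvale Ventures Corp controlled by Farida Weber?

No

Farida holds 100% of Caldera, so Farida controls Caldera.
Farida holds 100% of Rowan, so Farida controls Rowan.
Neither Farida nor any entity Farida controls holds any voting interest in Ironvale.
So Farida does not control Ironvale.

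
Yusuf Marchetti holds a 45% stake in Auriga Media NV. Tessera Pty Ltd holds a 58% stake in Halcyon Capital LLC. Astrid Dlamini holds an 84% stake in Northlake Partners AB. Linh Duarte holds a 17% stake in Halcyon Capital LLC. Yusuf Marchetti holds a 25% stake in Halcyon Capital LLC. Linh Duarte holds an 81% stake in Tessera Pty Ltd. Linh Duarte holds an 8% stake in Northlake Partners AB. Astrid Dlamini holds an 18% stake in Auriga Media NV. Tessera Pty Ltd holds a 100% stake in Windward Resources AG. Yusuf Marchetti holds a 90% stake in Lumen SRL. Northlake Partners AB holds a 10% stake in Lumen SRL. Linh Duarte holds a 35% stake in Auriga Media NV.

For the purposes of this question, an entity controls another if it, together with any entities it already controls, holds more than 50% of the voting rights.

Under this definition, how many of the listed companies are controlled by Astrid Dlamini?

1

Astrid holds 84% of Northlake, so Astrid controls Northlake.
No other company's threshold is met.
Astrid controls 1 company.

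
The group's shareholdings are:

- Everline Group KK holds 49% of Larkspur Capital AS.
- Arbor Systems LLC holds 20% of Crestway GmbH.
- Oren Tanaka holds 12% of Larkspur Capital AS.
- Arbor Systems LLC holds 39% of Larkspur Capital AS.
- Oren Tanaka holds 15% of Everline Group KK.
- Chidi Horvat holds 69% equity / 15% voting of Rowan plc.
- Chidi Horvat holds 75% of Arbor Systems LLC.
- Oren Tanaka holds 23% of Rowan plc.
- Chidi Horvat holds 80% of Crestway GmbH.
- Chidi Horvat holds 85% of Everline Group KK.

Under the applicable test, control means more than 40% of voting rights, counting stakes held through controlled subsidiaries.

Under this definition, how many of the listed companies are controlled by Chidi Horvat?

4

Chidi holds 85% of Everline, so Chidi controls Everline.
Chidi holds 75% of Arbor, so Chidi controls Arbor.
Arbor and Everline together hold 39% + 49% = 88% of Larkspur, so Chidi controls Larkspur.
Arbor and Chidi together hold 20% + 80% = 100% of Crestway, so Chidi controls Crestway.
No other company's threshold is met.
Chidi controls 4 companies.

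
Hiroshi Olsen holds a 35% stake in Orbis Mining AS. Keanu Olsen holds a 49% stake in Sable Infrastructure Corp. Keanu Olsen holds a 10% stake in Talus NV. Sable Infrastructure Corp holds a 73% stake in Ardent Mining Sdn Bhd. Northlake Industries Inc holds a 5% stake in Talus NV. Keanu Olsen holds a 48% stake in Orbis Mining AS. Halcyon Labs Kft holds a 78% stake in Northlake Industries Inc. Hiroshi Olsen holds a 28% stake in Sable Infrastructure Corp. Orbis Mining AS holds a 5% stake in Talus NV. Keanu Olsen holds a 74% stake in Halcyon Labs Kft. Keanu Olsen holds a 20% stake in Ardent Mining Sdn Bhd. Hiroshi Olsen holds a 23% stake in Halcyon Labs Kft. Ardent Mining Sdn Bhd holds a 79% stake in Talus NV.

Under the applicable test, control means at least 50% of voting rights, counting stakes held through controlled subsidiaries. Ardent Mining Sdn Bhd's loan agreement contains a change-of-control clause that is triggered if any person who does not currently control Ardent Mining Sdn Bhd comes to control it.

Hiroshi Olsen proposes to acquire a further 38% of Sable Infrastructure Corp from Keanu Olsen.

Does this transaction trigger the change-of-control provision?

The purchase adds only to Hiroshi's holdings (Keanu's stake shrinks), so Hiroshi is the only person who could newly come to control Ardent.
Hiroshi's largest direct stake is 35% in Orbis, which does not meet the threshold, so Hiroshi controls no company.
Neither Hiroshi nor any entity Hiroshi controls holds any voting interest in Ardent.
So before the transaction, Hiroshi does not control Ardent.
After the purchase, Hiroshi's direct stake in Sable rises to 28% + 38% = 66%, and Keanu's stake falls to 11%.
Hiroshi holds 66% of Sable, so Hiroshi controls Sable.
Sable holds 73% of Ardent, so Hiroshi controls Ardent.
Hiroshi did not control Ardent before and does after, so the clause is triggered.

Yes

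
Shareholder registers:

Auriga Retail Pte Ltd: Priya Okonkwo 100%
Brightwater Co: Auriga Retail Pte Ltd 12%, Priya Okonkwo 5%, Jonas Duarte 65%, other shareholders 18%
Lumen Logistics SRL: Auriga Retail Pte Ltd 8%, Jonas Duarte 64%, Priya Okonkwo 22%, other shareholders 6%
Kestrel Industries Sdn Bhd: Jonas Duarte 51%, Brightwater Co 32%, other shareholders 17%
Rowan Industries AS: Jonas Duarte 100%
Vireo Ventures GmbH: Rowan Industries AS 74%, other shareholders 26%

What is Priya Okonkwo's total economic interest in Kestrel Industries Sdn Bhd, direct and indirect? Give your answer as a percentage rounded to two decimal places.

5.44%

Priya reaches Kestrel along 2 paths.
Via Auriga → Brightwater: 100% × 12% × 32% = 3.84%.
Via Brightwater: 5% × 32% = 1.6%.
Total: 3.84% + 1.6% = 5.44%.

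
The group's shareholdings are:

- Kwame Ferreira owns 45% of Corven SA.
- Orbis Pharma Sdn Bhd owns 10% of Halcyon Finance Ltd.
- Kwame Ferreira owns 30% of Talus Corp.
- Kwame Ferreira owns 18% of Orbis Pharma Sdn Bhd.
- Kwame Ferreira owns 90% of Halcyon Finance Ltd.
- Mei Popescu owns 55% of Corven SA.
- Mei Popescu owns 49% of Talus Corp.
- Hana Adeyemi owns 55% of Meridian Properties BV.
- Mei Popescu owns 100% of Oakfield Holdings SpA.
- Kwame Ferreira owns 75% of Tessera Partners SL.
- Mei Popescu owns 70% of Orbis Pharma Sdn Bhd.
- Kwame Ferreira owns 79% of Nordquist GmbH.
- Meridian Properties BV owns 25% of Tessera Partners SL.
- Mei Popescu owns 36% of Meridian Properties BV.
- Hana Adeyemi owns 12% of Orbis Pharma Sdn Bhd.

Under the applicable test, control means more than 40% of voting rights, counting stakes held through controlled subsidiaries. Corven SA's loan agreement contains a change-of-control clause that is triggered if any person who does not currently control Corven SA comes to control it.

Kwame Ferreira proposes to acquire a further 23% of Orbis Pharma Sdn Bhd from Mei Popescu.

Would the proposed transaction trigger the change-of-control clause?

No

The purchase adds only to Kwame's holdings (Mei's stake shrinks), so Kwame is the only person who could newly come to control Corven.
Kwame holds 45% of Corven, so Kwame controls Corven.
So Kwame already controls Corven before the transaction.
After the purchase, Kwame's direct stake in Orbis rises to 18% + 23% = 41%, and Mei's stake falls to 47%.
Kwame controlled Corven already, so this is not a new person acquiring control; every other person's position is unchanged or reduced.
No new person acquires control, so the clause is not triggered.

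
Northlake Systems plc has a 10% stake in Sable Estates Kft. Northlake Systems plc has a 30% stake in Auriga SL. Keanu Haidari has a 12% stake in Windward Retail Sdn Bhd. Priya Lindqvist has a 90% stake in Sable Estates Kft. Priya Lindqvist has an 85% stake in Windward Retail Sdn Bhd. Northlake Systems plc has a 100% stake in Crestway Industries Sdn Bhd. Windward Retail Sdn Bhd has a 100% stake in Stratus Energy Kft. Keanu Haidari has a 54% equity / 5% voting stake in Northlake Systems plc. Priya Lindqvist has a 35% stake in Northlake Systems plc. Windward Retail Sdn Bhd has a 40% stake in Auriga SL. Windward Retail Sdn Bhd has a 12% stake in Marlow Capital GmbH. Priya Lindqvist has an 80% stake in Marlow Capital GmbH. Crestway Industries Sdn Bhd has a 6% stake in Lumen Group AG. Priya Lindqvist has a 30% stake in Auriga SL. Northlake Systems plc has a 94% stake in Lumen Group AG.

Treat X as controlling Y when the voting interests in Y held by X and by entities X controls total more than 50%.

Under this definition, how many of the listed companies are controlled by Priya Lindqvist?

Priya holds 85% of Windward, so Priya controls Windward.
Priya holds 90% of Sable, so Priya controls Sable.
Windward holds 100% of Stratus, so Priya controls Stratus.
Priya and Windward together hold 30% + 40% = 70% of Auriga, so Priya controls Auriga.
Priya and Windward together hold 80% + 12% = 92% of Marlow, so Priya controls Marlow.
No other company's threshold is met.
Priya controls 5 companies.

5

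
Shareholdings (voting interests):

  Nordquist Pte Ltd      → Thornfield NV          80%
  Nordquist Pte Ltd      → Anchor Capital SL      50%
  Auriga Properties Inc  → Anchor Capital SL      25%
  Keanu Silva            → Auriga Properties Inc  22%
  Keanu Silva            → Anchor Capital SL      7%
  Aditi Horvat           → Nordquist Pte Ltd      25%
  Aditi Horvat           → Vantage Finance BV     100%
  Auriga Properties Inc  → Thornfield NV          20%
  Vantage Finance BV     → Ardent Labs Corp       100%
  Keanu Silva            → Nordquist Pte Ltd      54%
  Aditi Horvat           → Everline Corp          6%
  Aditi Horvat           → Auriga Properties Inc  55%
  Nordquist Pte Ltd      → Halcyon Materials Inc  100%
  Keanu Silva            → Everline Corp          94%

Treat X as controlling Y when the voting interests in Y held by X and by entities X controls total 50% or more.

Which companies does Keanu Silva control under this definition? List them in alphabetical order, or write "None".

Keanu holds 54% of Nordquist, so Keanu controls Nordquist.
Nordquist and Keanu together hold 50% + 7% = 57% of Anchor, so Keanu controls Anchor.
Nordquist holds 80% of Thornfield, so Keanu controls Thornfield.
Nordquist holds 100% of Halcyon, so Keanu controls Halcyon.
Keanu holds 94% of Everline, so Keanu controls Everline.
No other company's threshold is met.

Anchor Capital SL, Everline Corp, Halcyon Materials Inc, Nordquist Pte Ltd, Thornfield NV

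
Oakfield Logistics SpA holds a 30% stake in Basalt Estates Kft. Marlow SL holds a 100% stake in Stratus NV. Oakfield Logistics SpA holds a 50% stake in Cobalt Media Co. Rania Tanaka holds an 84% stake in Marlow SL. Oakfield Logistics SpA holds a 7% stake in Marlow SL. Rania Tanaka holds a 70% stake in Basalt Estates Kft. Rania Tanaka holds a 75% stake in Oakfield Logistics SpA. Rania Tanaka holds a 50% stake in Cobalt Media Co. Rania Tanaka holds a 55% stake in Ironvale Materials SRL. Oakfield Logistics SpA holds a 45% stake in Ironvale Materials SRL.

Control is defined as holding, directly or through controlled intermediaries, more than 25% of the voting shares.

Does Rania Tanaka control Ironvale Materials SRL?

Rania holds 75% of Oakfield, so Rania controls Oakfield.
Rania and Oakfield together hold 55% + 45% = 100% of Ironvale, so Rania controls Ironvale.

Yes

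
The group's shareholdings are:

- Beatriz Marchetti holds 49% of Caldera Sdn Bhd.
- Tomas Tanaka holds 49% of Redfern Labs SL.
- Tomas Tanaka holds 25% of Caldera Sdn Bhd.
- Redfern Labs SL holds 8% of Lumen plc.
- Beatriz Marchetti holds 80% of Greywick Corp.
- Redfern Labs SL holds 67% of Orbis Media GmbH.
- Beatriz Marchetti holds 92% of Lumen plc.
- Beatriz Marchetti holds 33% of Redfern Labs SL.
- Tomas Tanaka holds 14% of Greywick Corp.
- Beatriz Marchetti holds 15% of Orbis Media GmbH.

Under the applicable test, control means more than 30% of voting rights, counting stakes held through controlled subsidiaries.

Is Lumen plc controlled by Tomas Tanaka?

Tomas holds 49% of Redfern, so Tomas controls Redfern.
Redfern holds 67% of Orbis, so Tomas controls Orbis.
In Lumen, Tomas's side holds only 8%, not > 30%.
So Tomas does not control Lumen.

No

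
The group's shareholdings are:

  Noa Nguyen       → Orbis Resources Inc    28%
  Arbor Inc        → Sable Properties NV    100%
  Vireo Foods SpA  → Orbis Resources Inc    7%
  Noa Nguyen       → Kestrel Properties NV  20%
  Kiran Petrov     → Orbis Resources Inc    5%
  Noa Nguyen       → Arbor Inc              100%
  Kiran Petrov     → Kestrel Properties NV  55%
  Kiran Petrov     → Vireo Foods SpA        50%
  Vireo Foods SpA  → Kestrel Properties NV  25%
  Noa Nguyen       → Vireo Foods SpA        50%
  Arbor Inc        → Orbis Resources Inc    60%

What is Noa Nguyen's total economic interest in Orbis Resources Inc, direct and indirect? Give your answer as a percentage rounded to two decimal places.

Noa reaches Orbis along 3 paths.
Via Vireo: 50% × 7% = 3.5%.
Via Arbor: 100% × 60% = 60%.
Direct stake: 28% = 28%.
Total: 3.5% + 60% + 28% = 91.5%.
Rounded: 91.50%.

91.50%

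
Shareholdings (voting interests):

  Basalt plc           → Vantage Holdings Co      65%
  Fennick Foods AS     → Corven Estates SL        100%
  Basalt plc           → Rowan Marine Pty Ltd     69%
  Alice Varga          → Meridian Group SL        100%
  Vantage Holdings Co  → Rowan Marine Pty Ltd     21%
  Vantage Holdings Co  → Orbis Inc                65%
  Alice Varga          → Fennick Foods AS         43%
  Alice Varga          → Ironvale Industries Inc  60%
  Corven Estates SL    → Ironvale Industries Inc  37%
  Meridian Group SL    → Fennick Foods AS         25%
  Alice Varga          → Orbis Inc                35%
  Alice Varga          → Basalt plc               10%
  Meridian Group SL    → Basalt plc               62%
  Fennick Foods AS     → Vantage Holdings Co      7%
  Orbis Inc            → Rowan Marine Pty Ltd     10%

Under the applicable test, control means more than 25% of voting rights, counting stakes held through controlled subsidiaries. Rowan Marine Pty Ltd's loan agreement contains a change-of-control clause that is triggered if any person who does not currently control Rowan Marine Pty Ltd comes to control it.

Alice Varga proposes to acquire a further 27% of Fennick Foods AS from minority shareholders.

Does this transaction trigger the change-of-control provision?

No

The purchase changes only Alice's holdings, so Alice is the only person who could newly come to control Rowan.
Alice holds 100% of Meridian, so Alice controls Meridian.
Alice and Meridian together hold 10% + 62% = 72% of Basalt, so Alice controls Basalt.
Meridian and Alice together hold 25% + 43% = 68% of Fennick, so Alice controls Fennick.
Basalt and Fennick together hold 65% + 7% = 72% of Vantage, so Alice controls Vantage.
Alice and Vantage together hold 35% + 65% = 100% of Orbis, so Alice controls Orbis.
Orbis and Vantage and Basalt together hold 10% + 21% + 69% = 100% of Rowan, so Alice controls Rowan.
So Alice already controls Rowan before the transaction.
After the purchase, Alice's direct stake in Fennick rises to 43% + 27% = 70%.
Alice controlled Rowan already, so this is not a new person acquiring control; every other person's position is unchanged or reduced.
No new person acquires control, so the clause is not triggered.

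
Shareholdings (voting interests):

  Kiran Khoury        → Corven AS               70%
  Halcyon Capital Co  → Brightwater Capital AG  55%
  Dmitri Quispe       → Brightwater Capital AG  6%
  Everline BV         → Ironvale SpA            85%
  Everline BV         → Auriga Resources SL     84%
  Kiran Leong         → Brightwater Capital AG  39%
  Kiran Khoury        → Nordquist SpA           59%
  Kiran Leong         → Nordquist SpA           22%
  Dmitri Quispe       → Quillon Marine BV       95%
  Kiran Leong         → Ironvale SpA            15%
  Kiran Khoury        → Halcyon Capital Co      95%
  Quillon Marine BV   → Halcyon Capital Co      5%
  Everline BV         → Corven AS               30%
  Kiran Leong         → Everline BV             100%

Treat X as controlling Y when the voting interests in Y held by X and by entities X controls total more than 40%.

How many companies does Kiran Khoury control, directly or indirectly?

Kiran Khoury holds 59% of Nordquist, so Kiran Khoury controls Nordquist.
Kiran Khoury holds 95% of Halcyon, so Kiran Khoury controls Halcyon.
Kiran Khoury holds 70% of Corven, so Kiran Khoury controls Corven.
Halcyon holds 55% of Brightwater, so Kiran Khoury controls Brightwater.
No other company's threshold is met.
Kiran Khoury controls 4 companies.

4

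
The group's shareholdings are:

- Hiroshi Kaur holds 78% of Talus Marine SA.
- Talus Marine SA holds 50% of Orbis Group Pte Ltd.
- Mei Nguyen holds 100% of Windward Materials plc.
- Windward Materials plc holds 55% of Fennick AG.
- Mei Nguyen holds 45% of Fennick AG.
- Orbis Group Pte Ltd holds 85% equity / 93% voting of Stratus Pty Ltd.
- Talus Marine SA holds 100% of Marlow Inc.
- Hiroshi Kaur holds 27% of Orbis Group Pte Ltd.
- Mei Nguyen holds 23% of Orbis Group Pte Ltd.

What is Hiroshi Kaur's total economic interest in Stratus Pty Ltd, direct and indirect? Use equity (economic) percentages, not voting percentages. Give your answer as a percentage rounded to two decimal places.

56.10%

Hiroshi reaches Stratus along 2 paths.
Via Talus → Orbis: 78% × 50% × 85% = 33.15%.
Via Orbis: 27% × 85% = 22.95%.
Total: 33.15% + 22.95% = 56.1%.
Rounded: 56.10%.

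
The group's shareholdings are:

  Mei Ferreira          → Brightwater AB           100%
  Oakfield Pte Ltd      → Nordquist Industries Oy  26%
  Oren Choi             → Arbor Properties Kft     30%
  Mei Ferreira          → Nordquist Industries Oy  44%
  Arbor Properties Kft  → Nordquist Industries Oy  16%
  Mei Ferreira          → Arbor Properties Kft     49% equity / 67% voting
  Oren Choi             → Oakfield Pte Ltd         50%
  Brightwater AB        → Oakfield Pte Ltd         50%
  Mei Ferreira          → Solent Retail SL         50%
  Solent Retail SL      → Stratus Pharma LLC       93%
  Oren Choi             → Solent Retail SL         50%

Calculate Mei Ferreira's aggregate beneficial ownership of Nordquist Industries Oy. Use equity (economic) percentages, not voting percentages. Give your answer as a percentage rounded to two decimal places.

64.84%

Mei reaches Nordquist along 3 paths.
Via Brightwater → Oakfield: 100% × 50% × 26% = 13%.
Via Arbor: 49% × 16% = 7.84%.
Direct stake: 44% = 44%.
Total: 13% + 7.84% + 44% = 64.84%.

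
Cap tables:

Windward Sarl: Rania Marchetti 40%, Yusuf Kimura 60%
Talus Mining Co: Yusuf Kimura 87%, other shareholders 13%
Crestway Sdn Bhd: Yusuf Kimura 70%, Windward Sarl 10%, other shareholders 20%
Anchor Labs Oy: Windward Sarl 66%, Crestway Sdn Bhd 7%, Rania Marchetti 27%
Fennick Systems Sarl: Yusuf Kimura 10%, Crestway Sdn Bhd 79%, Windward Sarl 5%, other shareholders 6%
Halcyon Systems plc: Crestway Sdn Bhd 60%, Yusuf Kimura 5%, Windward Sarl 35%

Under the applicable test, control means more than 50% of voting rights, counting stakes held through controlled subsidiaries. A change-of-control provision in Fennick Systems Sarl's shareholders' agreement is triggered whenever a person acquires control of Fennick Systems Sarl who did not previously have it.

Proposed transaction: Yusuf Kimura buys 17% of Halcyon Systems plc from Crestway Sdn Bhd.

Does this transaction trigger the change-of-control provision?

The purchase adds only to Yusuf's holdings (Crestway's stake shrinks), so Yusuf is the only person who could newly come to control Fennick.
Yusuf holds 60% of Windward, so Yusuf controls Windward.
Yusuf and Windward together hold 70% + 10% = 80% of Crestway, so Yusuf controls Crestway.
Yusuf and Crestway and Windward together hold 10% + 79% + 5% = 94% of Fennick, so Yusuf controls Fennick.
So Yusuf already controls Fennick before the transaction.
After the purchase, Yusuf's direct stake in Halcyon rises to 5% + 17% = 22%, and Crestway's stake falls to 43%.
Yusuf controlled Fennick already, so this is not a new person acquiring control; every other person's position is unchanged or reduced.
No new person acquires control, so the clause is not triggered.

No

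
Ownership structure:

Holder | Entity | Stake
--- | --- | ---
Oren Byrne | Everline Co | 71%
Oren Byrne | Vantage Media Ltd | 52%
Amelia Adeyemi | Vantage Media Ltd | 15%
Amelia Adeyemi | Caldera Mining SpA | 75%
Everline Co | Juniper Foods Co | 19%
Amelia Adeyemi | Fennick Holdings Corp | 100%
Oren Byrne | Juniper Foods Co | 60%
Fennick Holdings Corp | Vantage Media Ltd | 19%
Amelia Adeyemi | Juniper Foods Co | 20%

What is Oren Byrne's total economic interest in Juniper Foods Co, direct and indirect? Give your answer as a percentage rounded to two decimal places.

Oren reaches Juniper along 2 paths.
Via Everline: 71% × 19% = 13.49%.
Direct stake: 60% = 60%.
Total: 13.49% + 60% = 73.49%.

73.49%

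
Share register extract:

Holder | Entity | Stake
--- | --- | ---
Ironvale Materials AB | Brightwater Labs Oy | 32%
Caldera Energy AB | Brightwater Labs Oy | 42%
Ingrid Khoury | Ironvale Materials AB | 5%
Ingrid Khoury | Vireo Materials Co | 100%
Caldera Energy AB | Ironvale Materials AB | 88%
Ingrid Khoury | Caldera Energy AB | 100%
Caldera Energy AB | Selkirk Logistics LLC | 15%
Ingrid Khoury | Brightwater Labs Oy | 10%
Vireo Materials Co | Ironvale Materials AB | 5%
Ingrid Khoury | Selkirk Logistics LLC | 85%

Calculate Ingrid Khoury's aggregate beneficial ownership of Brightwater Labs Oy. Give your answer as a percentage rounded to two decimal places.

Ingrid reaches Brightwater along 5 paths.
Via Caldera: 100% × 42% = 42%.
Via Vireo → Ironvale: 100% × 5% × 32% = 1.6%.
Via Caldera → Ironvale: 100% × 88% × 32% = 28.16%.
Via Ironvale: 5% × 32% = 1.6%.
Direct stake: 10% = 10%.
Total: 42% + 1.6% + 28.16% + 1.6% + 10% = 83.36%.

83.36%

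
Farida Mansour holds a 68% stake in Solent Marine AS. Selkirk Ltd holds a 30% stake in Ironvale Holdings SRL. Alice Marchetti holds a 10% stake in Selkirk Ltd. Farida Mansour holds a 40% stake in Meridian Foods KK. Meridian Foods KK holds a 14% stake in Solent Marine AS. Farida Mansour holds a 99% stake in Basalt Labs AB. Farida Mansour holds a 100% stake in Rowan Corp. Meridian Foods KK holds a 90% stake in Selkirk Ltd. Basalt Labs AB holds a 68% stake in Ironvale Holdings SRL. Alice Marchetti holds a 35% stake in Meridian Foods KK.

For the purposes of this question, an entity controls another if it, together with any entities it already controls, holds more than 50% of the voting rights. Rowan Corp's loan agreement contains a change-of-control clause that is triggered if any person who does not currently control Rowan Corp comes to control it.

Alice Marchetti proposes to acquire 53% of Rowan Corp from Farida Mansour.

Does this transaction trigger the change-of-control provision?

The purchase adds only to Alice's holdings (Farida's stake shrinks), so Alice is the only person who could newly come to control Rowan.
Alice's largest direct stake is 35% in Meridian, which does not meet the threshold, so Alice controls no company.
Neither Alice nor any entity Alice controls holds any voting interest in Rowan.
So before the transaction, Alice does not control Rowan.
After the purchase, Alice holds 53% of Rowan directly, and Farida's stake falls to 47%.
Alice holds 53% of Rowan, so Alice controls Rowan.
Alice did not control Rowan before and does after, so the clause is triggered.

Yes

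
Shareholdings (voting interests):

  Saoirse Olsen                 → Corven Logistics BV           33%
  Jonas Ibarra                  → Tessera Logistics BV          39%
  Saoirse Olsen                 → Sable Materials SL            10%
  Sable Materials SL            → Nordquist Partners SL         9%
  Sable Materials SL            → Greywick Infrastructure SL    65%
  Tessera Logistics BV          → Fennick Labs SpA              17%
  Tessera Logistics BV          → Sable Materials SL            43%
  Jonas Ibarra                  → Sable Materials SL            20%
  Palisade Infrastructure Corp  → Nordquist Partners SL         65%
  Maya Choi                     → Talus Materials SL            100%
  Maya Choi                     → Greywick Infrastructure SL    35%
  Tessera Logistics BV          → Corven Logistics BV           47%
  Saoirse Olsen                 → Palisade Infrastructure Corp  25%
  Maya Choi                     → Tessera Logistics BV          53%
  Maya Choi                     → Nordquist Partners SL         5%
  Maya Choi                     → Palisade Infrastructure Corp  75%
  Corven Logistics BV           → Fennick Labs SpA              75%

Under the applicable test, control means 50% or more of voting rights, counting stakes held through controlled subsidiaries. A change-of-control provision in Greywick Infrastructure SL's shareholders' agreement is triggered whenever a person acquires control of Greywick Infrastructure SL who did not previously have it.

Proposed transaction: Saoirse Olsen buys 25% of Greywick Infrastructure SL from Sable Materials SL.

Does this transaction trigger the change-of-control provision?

No

The purchase adds only to Saoirse's holdings (Sable's stake shrinks), so Saoirse is the only person who could newly come to control Greywick.
Saoirse's largest direct stake is 33% in Corven, which does not meet the threshold, so Saoirse controls no company.
Neither Saoirse nor any entity Saoirse controls holds any voting interest in Greywick.
So before the transaction, Saoirse does not control Greywick.
After the purchase, Saoirse holds 25% of Greywick directly, and Sable's stake falls to 40%.
After the transaction, Saoirse's side holds 25% of Greywick, not ≥ 50%, so Saoirse still does not control Greywick.
No new person acquires control, so the clause is not triggered.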